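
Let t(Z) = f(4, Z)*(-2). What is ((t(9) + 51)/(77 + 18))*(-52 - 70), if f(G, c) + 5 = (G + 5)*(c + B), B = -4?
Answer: 3538/95 ≈ 37.242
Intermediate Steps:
f(G, c) = -5 + (-4 + c)*(5 + G) (f(G, c) = -5 + (G + 5)*(c - 4) = -5 + (5 + G)*(-4 + c) = -5 + (-4 + c)*(5 + G))
t(Z) = 82 - 18*Z (t(Z) = (-25 - 4*4 + 5*Z + 4*Z)*(-2) = (-25 - 16 + 5*Z + 4*Z)*(-2) = (-41 + 9*Z)*(-2) = 82 - 18*Z)
((t(9) + 51)/(77 + 18))*(-52 - 70) = (((82 - 18*9) + 51)/(77 + 18))*(-52 - 70) = (((82 - 162) + 51)/95)*(-122) = ((-80 + 51)*(1/95))*(-122) = -29*1/95*(-122) = -29/95*(-122) = 3538/95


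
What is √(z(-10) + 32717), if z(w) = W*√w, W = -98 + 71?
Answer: √(32717 - 27*I*√10) ≈ 180.88 - 0.236*I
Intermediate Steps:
W = -27
z(w) = -27*√w
√(z(-10) + 32717) = √(-27*I*√10 + 32717) = √(32717 - 27*I*√10)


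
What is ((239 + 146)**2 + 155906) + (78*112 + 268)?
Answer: 313135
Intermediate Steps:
((239 + 146)**2 + 155906) + (78*112 + 268) = (385**2 + 155906) + (8736 + 268) = (148225 + 155906) + 9004 = 304131 + 9004 = 313135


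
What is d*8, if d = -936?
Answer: -7488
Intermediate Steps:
d*8 = -936*8 = -7488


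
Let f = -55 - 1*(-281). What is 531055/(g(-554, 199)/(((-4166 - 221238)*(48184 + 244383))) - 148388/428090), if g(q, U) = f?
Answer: -101297756518266257950/66118657583613 ≈ -1.5321e+6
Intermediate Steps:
f = 226 (f = -55 + 281 = 226)
g(q, U) = 226
531055/(g(-554, 199)/(((-4166 - 221238)*(48184 + 244383))) - 148388/428090) = 531055/(226/(((-4166 - 221238)*(48184 + 244383))) - 148388/428090) = 531055/(226/((-225404*292567)) - 148388*1/428090) = 531055/(226/(-65945772068) - 74194/214045) = 531055/(226*(-1/65945772068) - 74194/214045) = 531055/(-113/32972886034 - 74194/214045) = 531055/(-66118657583613/190748145706690) = 531055*(-190748145706690/66118657583613) = -101297756518266257950/66118657583613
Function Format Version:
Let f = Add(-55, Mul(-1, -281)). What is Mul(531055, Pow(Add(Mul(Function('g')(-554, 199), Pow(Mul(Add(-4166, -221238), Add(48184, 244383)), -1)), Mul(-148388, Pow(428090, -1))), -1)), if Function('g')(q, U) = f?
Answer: Rational(-101297756518266257950, 66118657583613) ≈ -1.5321e+6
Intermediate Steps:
f = 226 (f = Add(-55, 281) = 226)
Function('g')(q, U) = 226
Mul(531055, Pow(Add(Mul(Function('g')(-554, 199), Pow(Mul(Add(-4166, -221238), Add(48184, 244383)), -1)), Mul(-148388, Pow(428090, -1))), -1)) = Mul(531055, Pow(Add(Mul(226, Pow(Mul(Add(-4166, -221238), Add(48184, 244383)), -1)), Mul(-148388, Pow(428090, -1))), -1)) = Mul(531055, Pow(Add(Mul(226, Pow(Mul(-225404, 292567), -1)), Mul(-148388, Rational(1, 428090))), -1)) = Mul(531055, Pow(Add(Mul(226, Pow(-65945772068, -1)), Rational(-74194, 214045)), -1)) = Mul(531055, Pow(Add(Mul(226, Rational(-1, 65945772068)), Rational(-74194, 214045)), -1)) = Mul(531055, Pow(Add(Rational(-113, 32972886034), Rational(-74194, 214045)), -1)) = Mul(531055, Pow(Rational(-66118657583613, 190748145706690), -1)) = Mul(531055, Rational(-190748145706690, 66118657583613)) = Rational(-101297756518266257950, 66118657583613)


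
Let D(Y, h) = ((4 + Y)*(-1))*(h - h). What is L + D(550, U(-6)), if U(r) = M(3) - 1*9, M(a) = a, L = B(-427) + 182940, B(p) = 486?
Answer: 183426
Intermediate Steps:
L = 183426 (L = 486 + 182940 = 183426)
U(r) = -6 (U(r) = 3 - 1*9 = 3 - 9 = -6)
D(Y, h) = 0 (D(Y, h) = (-4 - Y)*0 = 0)
L + D(550, U(-6)) = 183426 + 0 = 183426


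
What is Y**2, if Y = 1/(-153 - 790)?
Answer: 1/889249 ≈ 1.1245e-6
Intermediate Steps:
Y = -1/943 (Y = 1/(-943) = -1/943 ≈ -0.0010604)
Y**2 = (-1/943)**2 = 1/889249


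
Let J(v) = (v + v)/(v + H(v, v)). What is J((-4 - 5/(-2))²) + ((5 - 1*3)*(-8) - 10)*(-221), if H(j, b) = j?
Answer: 5747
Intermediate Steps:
J(v) = 1 (J(v) = (v + v)/(v + v) = (2*v)/((2*v)) = (2*v)*(1/(2*v)) = 1)
J((-4 - 5/(-2))²) + ((5 - 1*3)*(-8) - 10)*(-221) = 1 + ((5 - 1*3)*(-8) - 10)*(-221) = 1 + ((5 - 3)*(-8) - 10)*(-221) = 1 + (2*(-8) - 10)*(-221) = 1 + (-16 - 10)*(-221) = 1 - 26*(-221) = 1 + 5746 = 5747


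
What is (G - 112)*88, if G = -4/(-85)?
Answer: -837408/85 ≈ -9851.9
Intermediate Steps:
G = 4/85 (G = -4*(-1/85) = 4/85 ≈ 0.047059)
(G - 112)*88 = (4/85 - 112)*88 = -9516/85*88 = -837408/85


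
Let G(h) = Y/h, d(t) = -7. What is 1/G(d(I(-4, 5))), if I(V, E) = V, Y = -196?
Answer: 1/28 ≈ 0.035714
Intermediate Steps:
G(h) = -196/h
1/G(d(I(-4, 5))) = 1/(-196/(-7)) = 1/(-196*(-1/7)) = 1/28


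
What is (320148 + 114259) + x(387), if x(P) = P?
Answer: 434794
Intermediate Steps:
(320148 + 114259) + x(387) = (320148 + 114259) + 387 = 434407 + 387 = 434794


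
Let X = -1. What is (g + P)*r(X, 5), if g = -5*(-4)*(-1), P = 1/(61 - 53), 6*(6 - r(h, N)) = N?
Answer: -1643/16 ≈ -102.69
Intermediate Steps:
r(h, N) = 6 - N/6
P = ⅛ (P = 1/8 = ⅛ ≈ 0.12500)
g = -20 (g = 20*(-1) = -20)
(g + P)*r(X, 5) = (-20 + ⅛)*(6 - ⅙*5) = -159*(6 - ⅚)/8 = -159/8*31/6 = -1643/16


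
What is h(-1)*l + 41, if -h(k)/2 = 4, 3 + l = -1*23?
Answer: 249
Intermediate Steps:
l = -26 (l = -3 - 1*23 = -3 - 23 = -26)
h(k) = -8 (h(k) = -2*4 = -8)
h(-1)*l + 41 = -8*(-26) + 41 = 208 + 41 = 249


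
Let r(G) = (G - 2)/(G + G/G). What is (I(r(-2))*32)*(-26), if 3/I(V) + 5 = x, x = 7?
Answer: -1248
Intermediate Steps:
r(G) = (-2 + G)/(1 + G) (r(G) = (-2 + G)/(G + 1) = (-2 + G)/(1 + G))
I(V) = 3/2 (I(V) = 3/(-5 + 7) = 3/2)
(I(r(-2))*32)*(-26) = ((3/2)*32)*(-26) = 48*(-26) = -1248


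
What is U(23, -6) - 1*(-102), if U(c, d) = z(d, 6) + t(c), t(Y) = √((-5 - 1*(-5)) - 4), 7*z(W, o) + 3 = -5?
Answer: 706/7 + 2*I ≈ 100.86 + 2.0*I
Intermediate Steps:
z(W, o) = -8/7 (z(W, o) = -3/7 + (⅐)*(-5) = -3/7 - 5/7 = -8/7)
t(Y) = 2*I (t(Y) = √((-5 + 5) - 4) = √(0 - 4) = √(-4) = 2*I)
U(c, d) = -8/7 + 2*I
U(23, -6) - 1*(-102) = (-8/7 + 2*I) - 1*(-102) = (-8/7 + 2*I) + 102 = 706/7 + 2*I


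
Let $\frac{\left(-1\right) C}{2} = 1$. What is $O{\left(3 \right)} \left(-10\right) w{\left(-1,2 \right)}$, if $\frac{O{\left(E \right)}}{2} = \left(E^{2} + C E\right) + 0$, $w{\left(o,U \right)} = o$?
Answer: $60$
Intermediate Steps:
$C = -2$ ($C = \left(-2\right) 1 = -2$)
$O{\left(E \right)} = - 4 E + 2 E^{2}$ ($O{\left(E \right)} = 2 \left(\left(E^{2} - 2 E\right) + 0\right) = 2 \left(E^{2} - 2 E\right) = - 4 E + 2 E^{2}$)
$O{\left(3 \right)} \left(-10\right) w{\left(-1,2 \right)} = 2 \cdot 3 \left(-2 + 3\right) \left(-10\right) \left(-1\right) = 2 \cdot 3 \cdot 1 \left(-10\right) \left(-1\right) = 6 \left(-10\right) \left(-1\right) = \left(-60\right) \left(-1\right) = 60$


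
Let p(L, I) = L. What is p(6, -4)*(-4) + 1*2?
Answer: -22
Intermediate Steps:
p(6, -4)*(-4) + 1*2 = 6*(-4) + 1*2 = -24 + 2 = -22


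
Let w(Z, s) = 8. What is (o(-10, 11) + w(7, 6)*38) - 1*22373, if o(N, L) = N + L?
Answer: -22068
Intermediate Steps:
o(N, L) = L + N
(o(-10, 11) + w(7, 6)*38) - 1*22373 = ((11 - 10) + 8*38) - 1*22373 = (1 + 304) - 22373 = 305 - 22373 = -22068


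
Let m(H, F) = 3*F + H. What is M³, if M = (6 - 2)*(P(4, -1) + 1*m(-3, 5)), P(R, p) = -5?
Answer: 21952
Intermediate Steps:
m(H, F) = H + 3*F
M = 28 (M = (6 - 2)*(-5 + 1*(-3 + 3*5)) = 4*(-5 + 1*(-3 + 15)) = 4*(-5 + 1*12) = 4*(-5 + 12) = 4*7 = 28)
M³ = 28³ = 21952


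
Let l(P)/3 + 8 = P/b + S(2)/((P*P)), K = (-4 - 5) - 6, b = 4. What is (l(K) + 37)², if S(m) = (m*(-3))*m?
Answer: 25281/10000 ≈ 2.5281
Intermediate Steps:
S(m) = -3*m² (S(m) = (-3*m)*m = -3*m²)
K = -15 (K = -9 - 6 = -15)
l(P) = -24 - 36/P² + 3*P/4 (l(P) = -24 + 3*(P/4 + (-3*2²)/((P*P))) = -24 + 3*(P*(¼) + (-3*4)/(P²)) = -24 + 3*(P/4 - 12/P²) = -24 + 3*(-12/P² + P/4) = -24 + (-36/P² + 3*P/4) = -24 - 36/P² + 3*P/4)
(l(K) + 37)² = ((-24 - 36/(-15)² + (¾)*(-15)) + 37)² = ((-24 - 36*1/225 - 45/4) + 37)² = ((-24 - 4/25 - 45/4) + 37)² = (-3541/100 + 37)² = (159/100)² = 25281/10000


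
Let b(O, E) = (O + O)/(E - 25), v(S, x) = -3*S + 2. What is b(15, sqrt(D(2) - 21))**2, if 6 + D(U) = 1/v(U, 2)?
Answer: 3600/(50 - I*sqrt(109))**2 ≈ 1.2645 + 0.55216*I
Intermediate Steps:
v(S, x) = 2 - 3*S
D(U) = -6 + 1/(2 - 3*U)
b(O, E) = 2*O/(-25 + E) (b(O, E) = (2*O)/(-25 + E) = 2*O/(-25 + E))
b(15, sqrt(D(2) - 21))**2 = (2*15/(-25 + sqrt((11 - 18*2)/(-2 + 3*2) - 21)))**2 = (2*15/(-25 + sqrt((11 - 36)/(-2 + 6) - 21)))**2 = (2*15/(-25 + sqrt(-25/4 - 21)))**2 = (2*15/(-25 + sqrt(-109/4)))**2 = (2*15/(-25 + I*sqrt(109)/2))**2 = (30/(-25 + I*sqrt(109)/2))**2 = 900/(-25 + I*sqrt(109)/2)**2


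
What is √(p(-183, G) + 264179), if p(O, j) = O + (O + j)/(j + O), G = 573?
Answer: 3*√29333 ≈ 513.81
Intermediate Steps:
p(O, j) = 1 + O (p(O, j) = O + (O + j)/(O + j) = O + 1 = 1 + O)
√(p(-183, G) + 264179) = √((1 - 183) + 264179) = √(-182 + 264179) = √263997 = 3*√29333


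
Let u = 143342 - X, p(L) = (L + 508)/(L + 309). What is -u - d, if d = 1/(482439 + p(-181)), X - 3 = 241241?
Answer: 6045695115010/61752519 ≈ 97902.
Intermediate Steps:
X = 241244 (X = 3 + 241241 = 241244)
p(L) = (508 + L)/(309 + L)
u = -97902 (u = 143342 - 1*241244 = 143342 - 241244 = -97902)
d = 128/61752519 (d = 1/(482439 + (508 - 181)/(309 - 181)) = 1/(482439 + 327/128) = 1/(61752519/128) = 128/61752519 ≈ 2.0728e-6)
-u - d = -1*(-97902) - 1*128/61752519 = 97902 - 128/61752519 = 6045695115010/61752519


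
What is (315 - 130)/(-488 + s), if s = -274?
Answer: -185/762 ≈ -0.24278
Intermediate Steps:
(315 - 130)/(-488 + s) = (315 - 130)/(-488 - 274) = 185/(-762) = 185*(-1/762) = -185/762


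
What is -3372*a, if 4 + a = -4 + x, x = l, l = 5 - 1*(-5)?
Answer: -6744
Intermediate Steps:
l = 10 (l = 5 + 5 = 10)
x = 10
a = 2 (a = -4 + (-4 + 10) = -4 + 6 = 2)
-3372*a = -3372*2 = -6744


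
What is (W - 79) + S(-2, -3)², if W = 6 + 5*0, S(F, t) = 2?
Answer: -69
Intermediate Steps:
W = 6 (W = 6 + 0 = 6)
(W - 79) + S(-2, -3)² = (6 - 79) + 2² = -73 + 4 = -69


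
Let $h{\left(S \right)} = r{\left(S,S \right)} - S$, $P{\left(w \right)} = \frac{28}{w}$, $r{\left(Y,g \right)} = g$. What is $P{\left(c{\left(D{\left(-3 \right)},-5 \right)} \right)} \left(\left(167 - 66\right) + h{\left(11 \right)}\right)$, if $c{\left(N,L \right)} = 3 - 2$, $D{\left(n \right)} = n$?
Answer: $2828$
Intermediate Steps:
$c{\left(N,L \right)} = 1$ ($c{\left(N,L \right)} = 3 - 2 = 1$)
$h{\left(S \right)} = 0$ ($h{\left(S \right)} = S - S = 0$)
$P{\left(c{\left(D{\left(-3 \right)},-5 \right)} \right)} \left(\left(167 - 66\right) + h{\left(11 \right)}\right) = \frac{28}{1} \left(\left(167 - 66\right) + 0\right) = 28 \cdot 1 \left(101 + 0\right) = 28 \cdot 101 = 2828$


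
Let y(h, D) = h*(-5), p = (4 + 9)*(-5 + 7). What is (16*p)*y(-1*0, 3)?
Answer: 0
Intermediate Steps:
p = 26 (p = 13*2 = 26)
y(h, D) = -5*h
(16*p)*y(-1*0, 3) = (16*26)*(-(-5)*0) = 416*(-5*0) = 416*0 = 0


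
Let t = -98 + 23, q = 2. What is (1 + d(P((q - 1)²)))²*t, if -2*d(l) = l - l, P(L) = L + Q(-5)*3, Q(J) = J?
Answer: -75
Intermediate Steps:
P(L) = -15 + L (P(L) = L - 5*3 = L - 15 = -15 + L)
d(l) = 0 (d(l) = -(l - l)/2 = -½*0 = 0)
t = -75
(1 + d(P((q - 1)²)))²*t = (1 + 0)²*(-75) = 1²*(-75) = 1*(-75) = -75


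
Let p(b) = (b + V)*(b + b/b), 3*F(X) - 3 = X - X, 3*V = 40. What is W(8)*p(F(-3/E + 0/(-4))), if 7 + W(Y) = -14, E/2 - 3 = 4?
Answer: -602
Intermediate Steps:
E = 14 (E = 6 + 2*4 = 6 + 8 = 14)
V = 40/3 (V = (⅓)*40 = 40/3 ≈ 13.333)
W(Y) = -21 (W(Y) = -7 - 14 = -21)
F(X) = 1 (F(X) = 1 + (X - X)/3 = 1 + (⅓)*0 = 1 + 0 = 1)
p(b) = (1 + b)*(40/3 + b) (p(b) = (b + 40/3)*(b + b/b) = (40/3 + b)*(b + 1) = (40/3 + b)*(1 + b) = (1 + b)*(40/3 + b))
W(8)*p(F(-3/E + 0/(-4))) = -21*(40/3 + 1² + (43/3)*1) = -21*(40/3 + 1 + 43/3) = -21*86/3 = -602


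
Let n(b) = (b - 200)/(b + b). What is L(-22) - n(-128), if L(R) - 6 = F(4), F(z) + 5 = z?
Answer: 119/32 ≈ 3.7188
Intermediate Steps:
F(z) = -5 + z
L(R) = 5 (L(R) = 6 + (-5 + 4) = 6 - 1 = 5)
n(b) = (-200 + b)/(2*b) (n(b) = (-200 + b)/((2*b)) = (-200 + b)*(1/(2*b)) = (-200 + b)/(2*b))
L(-22) - n(-128) = 5 - (-200 - 128)/(2*(-128)) = 5 - (-1)*(-328)/(2*128) = 5 - 1*41/32 = 5 - 41/32 = 119/32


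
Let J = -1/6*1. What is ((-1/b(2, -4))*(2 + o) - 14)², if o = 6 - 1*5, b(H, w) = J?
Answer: 16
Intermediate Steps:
J = -⅙ (J = -1*⅙*1 = -⅙*1 = -⅙ ≈ -0.16667)
b(H, w) = -⅙
o = 1 (o = 6 - 5 = 1)
((-1/b(2, -4))*(2 + o) - 14)² = ((-1/(-⅙))*(2 + 1) - 14)² = (-1*(-6)*3 - 14)² = (6*3 - 14)² = (18 - 14)² = 4² = 16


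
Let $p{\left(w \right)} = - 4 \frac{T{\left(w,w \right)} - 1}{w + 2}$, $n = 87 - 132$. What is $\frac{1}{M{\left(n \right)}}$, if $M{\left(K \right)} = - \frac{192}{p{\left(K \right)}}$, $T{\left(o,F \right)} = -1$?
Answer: $\frac{1}{1032} \approx 0.00096899$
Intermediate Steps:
$n = -45$ ($n = 87 - 132 = -45$)
$p{\left(w \right)} = \frac{8}{2 + w}$ ($p{\left(w \right)} = - 4 \frac{-1 - 1}{w + 2} = - 4 \left(- \frac{2}{2 + w}\right) = \frac{8}{2 + w}$)
$M{\left(K \right)} = -48 - 24 K$ ($M{\left(K \right)} = - \frac{192}{8 \frac{1}{2 + K}} = - 192 \left(\frac{1}{4} + \frac{K}{8}\right) = -48 - 24 K$)
$\frac{1}{M{\left(n \right)}} = \frac{1}{-48 - -1080} = \frac{1}{-48 + 1080} = \frac{1}{1032}$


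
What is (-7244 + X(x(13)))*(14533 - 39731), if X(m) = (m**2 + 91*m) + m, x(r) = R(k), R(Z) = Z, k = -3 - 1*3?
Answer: 195536480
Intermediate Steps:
k = -6 (k = -3 - 3 = -6)
x(r) = -6
X(m) = m**2 + 92*m
(-7244 + X(x(13)))*(14533 - 39731) = (-7244 - 6*(92 - 6))*(14533 - 39731) = (-7244 - 6*86)*(-25198) = (-7244 - 516)*(-25198) = -7760*(-25198) = 195536480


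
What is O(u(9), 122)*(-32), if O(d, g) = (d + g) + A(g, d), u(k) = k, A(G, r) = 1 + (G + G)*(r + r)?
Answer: -144768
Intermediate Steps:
A(G, r) = 1 + 4*G*r (A(G, r) = 1 + (2*G)*(2*r) = 1 + 4*G*r)
O(d, g) = 1 + d + g + 4*d*g (O(d, g) = (d + g) + (1 + 4*g*d) = (d + g) + (1 + 4*d*g) = 1 + d + g + 4*d*g)
O(u(9), 122)*(-32) = (1 + 9 + 122 + 4*9*122)*(-32) = (1 + 9 + 122 + 4392)*(-32) = 4524*(-32) = -144768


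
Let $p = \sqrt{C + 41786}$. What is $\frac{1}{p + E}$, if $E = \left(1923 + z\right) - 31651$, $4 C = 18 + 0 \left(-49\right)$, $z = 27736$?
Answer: $- \frac{48}{94609} - \frac{\sqrt{167162}}{7852547} \approx -0.00055942$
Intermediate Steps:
$C = \frac{9}{2}$ ($C = \frac{18 + 0 \left(-49\right)}{4} = \frac{18 + 0}{4} = \frac{1}{4} \cdot 18 = \frac{9}{2} \approx 4.5$)
$p = \frac{\sqrt{167162}}{2}$ ($p = \sqrt{\frac{9}{2} + 41786} = \sqrt{\frac{83581}{2}} = \frac{\sqrt{167162}}{2} \approx 204.43$)
$E = -1992$ ($E = \left(1923 + 27736\right) - 31651 = 29659 - 31651 = -1992$)
$\frac{1}{p + E} = \frac{1}{\frac{\sqrt{167162}}{2} - 1992} = \frac{1}{-1992 + \frac{\sqrt{167162}}{2}}$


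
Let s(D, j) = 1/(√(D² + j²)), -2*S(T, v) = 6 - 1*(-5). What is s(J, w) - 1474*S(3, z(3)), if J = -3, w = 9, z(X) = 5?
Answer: 8107 + √10/30 ≈ 8107.1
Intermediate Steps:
S(T, v) = -11/2 (S(T, v) = -(6 - 1*(-5))/2 = -(6 + 5)/2 = -½*11 = -11/2)
s(D, j) = (D² + j²)^(-½)
s(J, w) - 1474*S(3, z(3)) = ((-3)² + 9²)^(-½) - 1474*(-11)/2 = (9 + 81)^(-½) - 134*(-121/2) = 90^(-½) + 8107 = √10/30 + 8107 = 8107 + √10/30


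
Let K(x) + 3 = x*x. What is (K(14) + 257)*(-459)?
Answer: -206550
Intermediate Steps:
K(x) = -3 + x**2 (K(x) = -3 + x*x = -3 + x**2)
(K(14) + 257)*(-459) = ((-3 + 14**2) + 257)*(-459) = ((-3 + 196) + 257)*(-459) = (193 + 257)*(-459) = 450*(-459) = -206550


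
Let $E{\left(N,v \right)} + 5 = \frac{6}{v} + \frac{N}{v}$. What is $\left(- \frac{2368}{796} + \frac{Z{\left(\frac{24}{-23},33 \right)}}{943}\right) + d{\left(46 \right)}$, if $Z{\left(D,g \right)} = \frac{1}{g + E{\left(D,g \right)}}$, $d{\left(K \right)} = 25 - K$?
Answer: $- \frac{1393139353}{58108398} \approx -23.975$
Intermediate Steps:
$E{\left(N,v \right)} = -5 + \frac{6}{v} + \frac{N}{v}$ ($E{\left(N,v \right)} = -5 + \left(\frac{6}{v} + \frac{N}{v}\right) = -5 + \frac{6}{v} + \frac{N}{v}$)
$Z{\left(D,g \right)} = \frac{1}{g + \frac{6 + D - 5 g}{g}}$
$\left(- \frac{2368}{796} + \frac{Z{\left(\frac{24}{-23},33 \right)}}{943}\right) + d{\left(46 \right)} = \left(- \frac{2368}{796} + \frac{33 \frac{1}{6 + \frac{24}{-23} + 33^{2} - 165}}{943}\right) + \left(25 - 46\right) = \left(\left(-2368\right) \frac{1}{796} + \frac{33}{6 + 24 \left(- \frac{1}{23}\right) + 1089 - 165} \cdot \frac{1}{943}\right) + \left(25 - 46\right) = \left(- \frac{592}{199} + \frac{33}{6 - \frac{24}{23} + 1089 - 165} \cdot \frac{1}{943}\right) - 21 = \left(- \frac{592}{199} + \frac{33}{\frac{21366}{23}} \cdot \frac{1}{943}\right) - 21 = \left(- \frac{592}{199} + 33 \cdot \frac{23}{21366} \cdot \frac{1}{943}\right) - 21 = \left(- \frac{592}{199} + \frac{253}{7122} \cdot \frac{1}{943}\right) - 21 = \left(- \frac{592}{199} + \frac{11}{292002}\right) - 21 = - \frac{172862995}{58108398} - 21 = - \frac{1393139353}{58108398}$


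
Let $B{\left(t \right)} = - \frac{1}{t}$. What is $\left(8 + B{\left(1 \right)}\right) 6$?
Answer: $42$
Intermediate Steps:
$\left(8 + B{\left(1 \right)}\right) 6 = \left(8 - 1^{-1}\right) 6 = \left(8 - 1\right) 6 = 7 \cdot 6 = 42$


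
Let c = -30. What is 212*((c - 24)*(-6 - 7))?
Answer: 148824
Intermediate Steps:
212*((c - 24)*(-6 - 7)) = 212*((-30 - 24)*(-6 - 7)) = 212*(-54*(-13)) = 212*702 = 148824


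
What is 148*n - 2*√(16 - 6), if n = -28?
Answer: -4144 - 2*√10 ≈ -4150.3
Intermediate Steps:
148*n - 2*√(16 - 6) = 148*(-28) - 2*√(16 - 6) = -4144 - 2*√10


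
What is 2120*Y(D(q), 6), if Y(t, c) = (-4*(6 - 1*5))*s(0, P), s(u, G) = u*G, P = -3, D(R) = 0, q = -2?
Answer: 0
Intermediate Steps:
s(u, G) = G*u
Y(t, c) = 0 (Y(t, c) = (-4*(6 - 1*5))*(-3*0) = -4*(6 - 5)*0 = -4*1*0 = -4*0 = 0)
2120*Y(D(q), 6) = 2120*0 = 0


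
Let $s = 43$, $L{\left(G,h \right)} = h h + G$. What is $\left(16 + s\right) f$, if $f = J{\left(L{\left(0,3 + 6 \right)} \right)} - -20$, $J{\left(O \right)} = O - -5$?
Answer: $6254$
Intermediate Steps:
$L{\left(G,h \right)} = G + h^{2}$ ($L{\left(G,h \right)} = h^{2} + G = G + h^{2}$)
$J{\left(O \right)} = 5 + O$ ($J{\left(O \right)} = O + 5 = 5 + O$)
$f = 106$ ($f = \left(5 + \left(0 + \left(3 + 6\right)^{2}\right)\right) - -20 = \left(5 + \left(0 + 9^{2}\right)\right) + 20 = \left(5 + \left(0 + 81\right)\right) + 20 = \left(5 + 81\right) + 20 = 86 + 20 = 106$)
$\left(16 + s\right) f = \left(16 + 43\right) 106 = 59 \cdot 106 = 6254$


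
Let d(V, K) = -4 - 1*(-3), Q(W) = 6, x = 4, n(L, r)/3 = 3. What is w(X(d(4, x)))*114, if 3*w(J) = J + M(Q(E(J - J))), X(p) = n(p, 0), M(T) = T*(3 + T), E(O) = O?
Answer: 2394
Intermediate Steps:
n(L, r) = 9 (n(L, r) = 3*3 = 9)
d(V, K) = -1 (d(V, K) = -4 + 3 = -1)
X(p) = 9
w(J) = 18 + J/3 (w(J) = (J + 6*(3 + 6))/3 = (J + 6*9)/3 = (J + 54)/3 = (54 + J)/3 = 18 + J/3)
w(X(d(4, x)))*114 = (18 + (⅓)*9)*114 = (18 + 3)*114 = 21*114 = 2394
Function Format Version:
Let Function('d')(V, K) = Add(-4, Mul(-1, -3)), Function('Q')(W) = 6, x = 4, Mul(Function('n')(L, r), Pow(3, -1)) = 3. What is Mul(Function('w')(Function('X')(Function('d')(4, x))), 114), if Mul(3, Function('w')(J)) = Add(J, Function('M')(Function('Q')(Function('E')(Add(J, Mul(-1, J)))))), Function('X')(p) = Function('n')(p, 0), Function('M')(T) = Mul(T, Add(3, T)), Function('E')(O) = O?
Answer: 2394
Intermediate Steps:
Function('n')(L, r) = 9 (Function('n')(L, r) = Mul(3, 3) = 9)
Function('d')(V, K) = -1 (Function('d')(V, K) = Add(-4, 3) = -1)
Function('X')(p) = 9
Function('w')(J) = Add(18, Mul(Rational(1, 3), J)) (Function('w')(J) = Mul(Rational(1, 3), Add(J, Mul(6, Add(3, 6)))) = Mul(Rational(1, 3), Add(J, Mul(6, 9))) = Mul(Rational(1, 3), Add(J, 54)) = Mul(Rational(1, 3), Add(54, J)) = Add(18, Mul(Rational(1, 3), J)))
Mul(Function('w')(Function('X')(Function('d')(4, x))), 114) = Mul(Add(18, Mul(Rational(1, 3), 9)), 114) = Mul(Add(18, 3), 114) = Mul(21, 114) = 2394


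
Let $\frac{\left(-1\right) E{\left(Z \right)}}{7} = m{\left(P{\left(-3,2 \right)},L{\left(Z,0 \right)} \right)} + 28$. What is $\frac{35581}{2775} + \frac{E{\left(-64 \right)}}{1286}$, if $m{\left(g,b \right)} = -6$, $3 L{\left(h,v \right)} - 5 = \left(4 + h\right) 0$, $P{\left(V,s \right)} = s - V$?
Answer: $\frac{22664908}{1784325} \approx 12.702$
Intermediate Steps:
$L{\left(h,v \right)} = \frac{5}{3}$ ($L{\left(h,v \right)} = \frac{5}{3} + \frac{\left(4 + h\right) 0}{3} = \frac{5}{3} + \frac{1}{3} \cdot 0 = \frac{5}{3} + 0 = \frac{5}{3}$)
$E{\left(Z \right)} = -154$ ($E{\left(Z \right)} = - 7 \left(-6 + 28\right) = \left(-7\right) 22 = -154$)
$\frac{35581}{2775} + \frac{E{\left(-64 \right)}}{1286} = \frac{35581}{2775} - \frac{154}{1286} = 35581 \cdot \frac{1}{2775} - \frac{77}{643} = \frac{35581}{2775} - \frac{77}{643} = \frac{22664908}{1784325}$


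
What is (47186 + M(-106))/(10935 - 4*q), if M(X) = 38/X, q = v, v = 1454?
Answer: 2500839/271307 ≈ 9.2177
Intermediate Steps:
q = 1454
(47186 + M(-106))/(10935 - 4*q) = (47186 + 38/(-106))/(10935 - 4*1454) = (47186 + 38*(-1/106))/(10935 - 5816) = (47186 - 19/53)/5119 = (2500839/53)*(1/5119) = 2500839/271307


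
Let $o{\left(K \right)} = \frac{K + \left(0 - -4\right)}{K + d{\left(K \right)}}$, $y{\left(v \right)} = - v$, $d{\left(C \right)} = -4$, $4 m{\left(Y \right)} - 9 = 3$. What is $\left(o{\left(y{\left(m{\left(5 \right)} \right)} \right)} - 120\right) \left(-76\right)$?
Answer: $\frac{63916}{7} \approx 9130.9$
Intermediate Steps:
$m{\left(Y \right)} = 3$ ($m{\left(Y \right)} = \frac{9}{4} + \frac{1}{4} \cdot 3 = \frac{9}{4} + \frac{3}{4} = 3$)
$o{\left(K \right)} = \frac{4 + K}{-4 + K}$ ($o{\left(K \right)} = \frac{K + \left(0 - -4\right)}{K - 4} = \frac{K + \left(0 + 4\right)}{-4 + K} = \frac{K + 4}{-4 + K} = \frac{4 + K}{-4 + K}$)
$\left(o{\left(y{\left(m{\left(5 \right)} \right)} \right)} - 120\right) \left(-76\right) = \left(\frac{4 - 3}{-4 - 3} - 120\right) \left(-76\right) = \left(\frac{1}{-7} \cdot 1 - 120\right) \left(-76\right) = \left(\left(- \frac{1}{7}\right) 1 - 120\right) \left(-76\right) = \left(- \frac{1}{7} - 120\right) \left(-76\right) = \left(- \frac{841}{7}\right) \left(-76\right) = \frac{63916}{7}$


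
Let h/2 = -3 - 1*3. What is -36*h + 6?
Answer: 438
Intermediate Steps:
h = -12 (h = 2*(-3 - 1*3) = 2*(-3 - 3) = 2*(-6) = -12)
-36*h + 6 = -36*(-12) + 6 = 432 + 6 = 438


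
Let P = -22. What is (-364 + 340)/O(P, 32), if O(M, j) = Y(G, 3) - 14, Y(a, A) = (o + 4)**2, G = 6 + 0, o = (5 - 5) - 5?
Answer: 24/13 ≈ 1.8462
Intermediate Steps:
o = -5 (o = 0 - 5 = -5)
G = 6
Y(a, A) = 1 (Y(a, A) = (-5 + 4)**2 = (-1)**2 = 1)
O(M, j) = -13 (O(M, j) = 1 - 14 = -13)
(-364 + 340)/O(P, 32) = (-364 + 340)/(-13) = -24*(-1/13) = 24/13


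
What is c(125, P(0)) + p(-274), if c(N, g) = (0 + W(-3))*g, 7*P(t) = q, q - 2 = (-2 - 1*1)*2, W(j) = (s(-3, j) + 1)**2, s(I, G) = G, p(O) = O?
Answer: -1934/7 ≈ -276.29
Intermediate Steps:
W(j) = (1 + j)**2 (W(j) = (j + 1)**2 = (1 + j)**2)
q = -4 (q = 2 + (-2 - 1*1)*2 = 2 + (-2 - 1)*2 = 2 - 3*2 = 2 - 6 = -4)
P(t) = -4/7 (P(t) = (1/7)*(-4) = -4/7)
c(N, g) = 4*g (c(N, g) = (0 + (1 - 3)**2)*g = (0 + (-2)**2)*g = (0 + 4)*g = 4*g)
c(125, P(0)) + p(-274) = 4*(-4/7) - 274 = -16/7 - 274 = -1934/7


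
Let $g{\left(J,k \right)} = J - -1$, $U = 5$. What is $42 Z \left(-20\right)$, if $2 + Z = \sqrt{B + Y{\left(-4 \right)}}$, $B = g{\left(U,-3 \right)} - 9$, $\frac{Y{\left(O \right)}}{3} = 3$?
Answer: $1680 - 840 \sqrt{6} \approx -377.57$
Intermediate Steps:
$g{\left(J,k \right)} = 1 + J$ ($g{\left(J,k \right)} = J + 1 = 1 + J$)
$Y{\left(O \right)} = 9$ ($Y{\left(O \right)} = 3 \cdot 3 = 9$)
$B = -3$ ($B = \left(1 + 5\right) - 9 = 6 - 9 = -3$)
$Z = -2 + \sqrt{6}$ ($Z = -2 + \sqrt{-3 + 9} = -2 + \sqrt{6} \approx 0.44949$)
$42 Z \left(-20\right) = 42 \left(-2 + \sqrt{6}\right) \left(-20\right) = \left(-84 + 42 \sqrt{6}\right) \left(-20\right) = 1680 - 840 \sqrt{6}$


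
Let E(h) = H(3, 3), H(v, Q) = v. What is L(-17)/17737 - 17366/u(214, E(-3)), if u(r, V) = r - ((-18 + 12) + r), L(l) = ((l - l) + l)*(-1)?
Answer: -154010320/53211 ≈ -2894.3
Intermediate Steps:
E(h) = 3
L(l) = -l (L(l) = (0 + l)*(-1) = l*(-1) = -l)
u(r, V) = 6 (u(r, V) = r - (-6 + r) = r + (6 - r) = 6)
L(-17)/17737 - 17366/u(214, E(-3)) = -1*(-17)/17737 - 17366/6 = 17*(1/17737) - 17366*1/6 = 17/17737 - 8683/3 = -154010320/53211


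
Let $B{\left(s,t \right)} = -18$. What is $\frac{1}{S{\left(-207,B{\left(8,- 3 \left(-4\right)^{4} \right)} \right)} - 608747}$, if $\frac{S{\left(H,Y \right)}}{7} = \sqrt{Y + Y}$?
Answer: $- \frac{608747}{370572911773} - \frac{42 i}{370572911773} \approx -1.6427 \cdot 10^{-6} - 1.1334 \cdot 10^{-10} i$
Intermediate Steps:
$S{\left(H,Y \right)} = 7 \sqrt{2} \sqrt{Y}$ ($S{\left(H,Y \right)} = 7 \sqrt{Y + Y} = 7 \sqrt{2 Y} = 7 \sqrt{2} \sqrt{Y}$)
$\frac{1}{S{\left(-207,B{\left(8,- 3 \left(-4\right)^{4} \right)} \right)} - 608747} = \frac{1}{7 \sqrt{2} \sqrt{-18} - 608747} = \frac{1}{7 \sqrt{2} \cdot 3 i \sqrt{2} - 608747} = \frac{1}{42 i - 608747} = \frac{1}{-608747 + 42 i} = \frac{-608747 - 42 i}{370572911773}$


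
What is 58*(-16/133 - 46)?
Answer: -355772/133 ≈ -2675.0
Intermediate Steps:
58*(-16/133 - 46) = 58*(-6134/133) = -355772/133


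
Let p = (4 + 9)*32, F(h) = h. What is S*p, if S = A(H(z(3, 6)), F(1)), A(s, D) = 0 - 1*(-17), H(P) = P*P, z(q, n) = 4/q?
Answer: 7072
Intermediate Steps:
H(P) = P²
A(s, D) = 17 (A(s, D) = 0 + 17 = 17)
S = 17
p = 416 (p = 13*32 = 416)
S*p = 17*416 = 7072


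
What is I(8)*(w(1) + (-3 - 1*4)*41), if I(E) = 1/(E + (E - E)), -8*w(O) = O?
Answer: -2297/64 ≈ -35.891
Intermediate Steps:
w(O) = -O/8
I(E) = 1/E (I(E) = 1/(E + 0) = 1/E)
I(8)*(w(1) + (-3 - 1*4)*41) = (-1/8*1 + (-3 - 1*4)*41)/8 = (-1/8 + (-3 - 4)*41)/8 = (-1/8 - 7*41)/8 = (-1/8 - 287)/8 = (1/8)*(-2297/8) = -2297/64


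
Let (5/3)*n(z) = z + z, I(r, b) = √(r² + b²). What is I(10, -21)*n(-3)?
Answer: -18*√541/5 ≈ -83.734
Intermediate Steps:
I(r, b) = √(b² + r²)
n(z) = 6*z/5 (n(z) = 3*(z + z)/5 = 3*(2*z)/5 = 6*z/5)
I(10, -21)*n(-3) = √((-21)² + 10²)*((6/5)*(-3)) = √(441 + 100)*(-18/5) = √541*(-18/5) = -18*√541/5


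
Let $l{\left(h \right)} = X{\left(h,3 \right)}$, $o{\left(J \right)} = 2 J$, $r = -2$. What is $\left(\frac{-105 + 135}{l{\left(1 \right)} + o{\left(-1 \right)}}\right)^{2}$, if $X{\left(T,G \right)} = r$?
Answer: $\frac{225}{4} \approx 56.25$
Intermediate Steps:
$X{\left(T,G \right)} = -2$
$l{\left(h \right)} = -2$
$\left(\frac{-105 + 135}{l{\left(1 \right)} + o{\left(-1 \right)}}\right)^{2} = \left(\frac{-105 + 135}{-2 + 2 \left(-1\right)}\right)^{2} = \left(\frac{30}{-2 - 2}\right)^{2} = \left(\frac{30}{-4}\right)^{2} = \left(30 \left(- \frac{1}{4}\right)\right)^{2} = \left(- \frac{15}{2}\right)^{2} = \frac{225}{4}$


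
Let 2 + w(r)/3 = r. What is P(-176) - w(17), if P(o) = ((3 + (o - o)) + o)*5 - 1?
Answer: -911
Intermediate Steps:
w(r) = -6 + 3*r
P(o) = 14 + 5*o (P(o) = ((3 + 0) + o)*5 - 1 = (3 + o)*5 - 1 = (15 + 5*o) - 1 = 14 + 5*o)
P(-176) - w(17) = (14 + 5*(-176)) - (-6 + 3*17) = (14 - 880) - (-6 + 51) = -866 - 1*45 = -866 - 45 = -911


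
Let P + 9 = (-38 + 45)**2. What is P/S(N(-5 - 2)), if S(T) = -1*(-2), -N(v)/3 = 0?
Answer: 20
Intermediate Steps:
N(v) = 0 (N(v) = -3*0 = 0)
S(T) = 2
P = 40 (P = -9 + (-38 + 45)**2 = -9 + 7**2 = -9 + 49 = 40)
P/S(N(-5 - 2)) = 40/2 = 40*(1/2) = 20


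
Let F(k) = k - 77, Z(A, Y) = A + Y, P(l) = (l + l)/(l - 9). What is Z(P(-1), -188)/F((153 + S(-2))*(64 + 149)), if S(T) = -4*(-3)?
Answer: -939/175340 ≈ -0.0053553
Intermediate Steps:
S(T) = 12
P(l) = 2*l/(-9 + l) (P(l) = (2*l)/(-9 + l) = 2*l/(-9 + l))
F(k) = -77 + k
Z(P(-1), -188)/F((153 + S(-2))*(64 + 149)) = (2*(-1)/(-9 - 1) - 188)/(-77 + (153 + 12)*(64 + 149)) = (2*(-1)/(-10) - 188)/(-77 + 165*213) = (2*(-1)*(-⅒) - 188)/(-77 + 35145) = (⅕ - 188)/35068 = -939/5*1/35068 = -939/175340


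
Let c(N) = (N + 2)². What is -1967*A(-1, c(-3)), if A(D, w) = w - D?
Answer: -3934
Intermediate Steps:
c(N) = (2 + N)²
-1967*A(-1, c(-3)) = -1967*((2 - 3)² - 1*(-1)) = -1967*((-1)² + 1) = -1967*(1 + 1) = -1967*2 = -3934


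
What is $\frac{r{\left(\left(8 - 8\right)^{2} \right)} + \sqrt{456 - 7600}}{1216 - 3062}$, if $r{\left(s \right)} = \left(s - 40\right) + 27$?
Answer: $\frac{1}{142} - \frac{i \sqrt{1786}}{923} \approx 0.0070423 - 0.045787 i$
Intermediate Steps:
$r{\left(s \right)} = -13 + s$ ($r{\left(s \right)} = \left(-40 + s\right) + 27 = -13 + s$)
$\frac{r{\left(\left(8 - 8\right)^{2} \right)} + \sqrt{456 - 7600}}{1216 - 3062} = \frac{\left(-13 + \left(8 - 8\right)^{2}\right) + \sqrt{456 - 7600}}{1216 - 3062} = \frac{\left(-13 + \left(8 - 8\right)^{2}\right) + \sqrt{-7144}}{-1846} = \left(\left(-13 + \left(8 - 8\right)^{2}\right) + 2 i \sqrt{1786}\right) \left(- \frac{1}{1846}\right) = \left(\left(-13 + 0^{2}\right) + 2 i \sqrt{1786}\right) \left(- \frac{1}{1846}\right) = \left(\left(-13 + 0\right) + 2 i \sqrt{1786}\right) \left(- \frac{1}{1846}\right) = \left(-13 + 2 i \sqrt{1786}\right) \left(- \frac{1}{1846}\right) = \frac{1}{142} - \frac{i \sqrt{1786}}{923}$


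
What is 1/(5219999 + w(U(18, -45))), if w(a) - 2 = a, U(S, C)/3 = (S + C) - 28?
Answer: 1/5219836 ≈ 1.9158e-7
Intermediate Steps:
U(S, C) = -84 + 3*C + 3*S (U(S, C) = 3*((S + C) - 28) = 3*((C + S) - 28) = 3*(-28 + C + S) = -84 + 3*C + 3*S)
w(a) = 2 + a
1/(5219999 + w(U(18, -45))) = 1/(5219999 + (2 + (-84 + 3*(-45) + 3*18))) = 1/(5219999 + (2 + (-84 - 135 + 54))) = 1/(5219999 + (2 - 165)) = 1/(5219999 - 163) = 1/5219836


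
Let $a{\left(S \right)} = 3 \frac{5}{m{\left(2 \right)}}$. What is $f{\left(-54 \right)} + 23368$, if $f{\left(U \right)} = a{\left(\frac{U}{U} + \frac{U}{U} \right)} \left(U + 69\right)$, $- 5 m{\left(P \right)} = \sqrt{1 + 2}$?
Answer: $23368 - 375 \sqrt{3} \approx 22718.0$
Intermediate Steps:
$m{\left(P \right)} = - \frac{\sqrt{3}}{5}$ ($m{\left(P \right)} = - \frac{\sqrt{1 + 2}}{5} = - \frac{\sqrt{3}}{5}$)
$a{\left(S \right)} = - 25 \sqrt{3}$ ($a{\left(S \right)} = 3 \frac{5}{\left(- \frac{1}{5}\right) \sqrt{3}} = 3 \cdot 5 \left(- \frac{5 \sqrt{3}}{3}\right) = 3 \left(- \frac{25 \sqrt{3}}{3}\right) = - 25 \sqrt{3}$)
$f{\left(U \right)} = - 25 \sqrt{3} \left(69 + U\right)$ ($f{\left(U \right)} = - 25 \sqrt{3} \left(U + 69\right) = - 25 \sqrt{3} \left(69 + U\right)$)
$f{\left(-54 \right)} + 23368 = 25 \sqrt{3} \left(-69 - -54\right) + 23368 = 25 \sqrt{3} \left(-69 + 54\right) + 23368 = 25 \sqrt{3} \left(-15\right) + 23368 = - 375 \sqrt{3} + 23368 = 23368 - 375 \sqrt{3}$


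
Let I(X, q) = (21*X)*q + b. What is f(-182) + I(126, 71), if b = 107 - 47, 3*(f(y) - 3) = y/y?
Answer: 563788/3 ≈ 1.8793e+5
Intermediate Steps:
f(y) = 10/3 (f(y) = 3 + (y/y)/3 = 3 + (⅓)*1 = 3 + ⅓ = 10/3)
b = 60
I(X, q) = 60 + 21*X*q (I(X, q) = (21*X)*q + 60 = 21*X*q + 60 = 60 + 21*X*q)
f(-182) + I(126, 71) = 10/3 + (60 + 21*126*71) = 10/3 + (60 + 187866) = 10/3 + 187926 = 563788/3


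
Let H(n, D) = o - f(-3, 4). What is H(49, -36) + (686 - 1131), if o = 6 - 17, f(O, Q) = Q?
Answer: -460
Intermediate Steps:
o = -11
H(n, D) = -15 (H(n, D) = -11 - 1*4 = -11 - 4 = -15)
H(49, -36) + (686 - 1131) = -15 + (686 - 1131) = -15 - 445 = -460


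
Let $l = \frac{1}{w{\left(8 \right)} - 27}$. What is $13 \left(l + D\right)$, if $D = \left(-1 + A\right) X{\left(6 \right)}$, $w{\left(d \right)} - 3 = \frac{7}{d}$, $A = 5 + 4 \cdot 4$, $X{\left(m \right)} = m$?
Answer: $\frac{288496}{185} \approx 1559.4$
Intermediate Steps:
$A = 21$ ($A = 5 + 16 = 21$)
$w{\left(d \right)} = 3 + \frac{7}{d}$
$D = 120$ ($D = \left(-1 + 21\right) 6 = 20 \cdot 6 = 120$)
$l = - \frac{8}{185}$ ($l = \frac{1}{\left(3 + \frac{7}{8}\right) - 27} = \frac{1}{\frac{31}{8} - 27} = \frac{1}{- \frac{185}{8}} = - \frac{8}{185} \approx -0.043243$)
$13 \left(l + D\right) = 13 \left(- \frac{8}{185} + 120\right) = 13 \cdot \frac{22192}{185} = \frac{288496}{185}$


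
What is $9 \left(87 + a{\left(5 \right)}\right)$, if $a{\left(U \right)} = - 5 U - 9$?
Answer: $477$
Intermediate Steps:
$a{\left(U \right)} = -9 - 5 U$
$9 \left(87 + a{\left(5 \right)}\right) = 9 \left(87 - 34\right) = 9 \cdot 53 = 477$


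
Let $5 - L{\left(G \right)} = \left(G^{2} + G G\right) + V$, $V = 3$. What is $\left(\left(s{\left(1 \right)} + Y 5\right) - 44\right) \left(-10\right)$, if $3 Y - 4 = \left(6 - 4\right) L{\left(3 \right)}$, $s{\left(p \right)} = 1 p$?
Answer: $\frac{2690}{3} \approx 896.67$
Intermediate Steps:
$L{\left(G \right)} = 2 - 2 G^{2}$ ($L{\left(G \right)} = 5 - \left(\left(G^{2} + G G\right) + 3\right) = 5 - \left(\left(G^{2} + G^{2}\right) + 3\right) = 5 - \left(2 G^{2} + 3\right) = 5 - \left(3 + 2 G^{2}\right) = 2 - 2 G^{2}$)
$s{\left(p \right)} = p$
$Y = - \frac{28}{3}$ ($Y = \frac{4}{3} + \frac{\left(6 - 4\right) \left(2 - 2 \cdot 3^{2}\right)}{3} = \frac{4}{3} + \frac{2 \left(2 - 18\right)}{3} = \frac{4}{3} + \frac{2 \left(-16\right)}{3} = \frac{4}{3} + \frac{1}{3} \left(-32\right) = \frac{4}{3} - \frac{32}{3} = - \frac{28}{3} \approx -9.3333$)
$\left(\left(s{\left(1 \right)} + Y 5\right) - 44\right) \left(-10\right) = \left(\left(1 - \frac{140}{3}\right) - 44\right) \left(-10\right) = \left(- \frac{137}{3} - 44\right) \left(-10\right) = \left(- \frac{269}{3}\right) \left(-10\right) = \frac{2690}{3}$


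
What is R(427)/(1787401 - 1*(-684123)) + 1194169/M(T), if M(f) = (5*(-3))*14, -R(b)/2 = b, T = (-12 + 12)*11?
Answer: -368927190362/64877505 ≈ -5686.5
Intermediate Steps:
T = 0 (T = 0*11 = 0)
R(b) = -2*b
M(f) = -210 (M(f) = -15*14 = -210)
R(427)/(1787401 - 1*(-684123)) + 1194169/M(T) = (-2*427)/(1787401 - 1*(-684123)) + 1194169/(-210) = -854/(1787401 + 684123) + 1194169*(-1/210) = -854/2471524 - 1194169/210 = -854*1/2471524 - 1194169/210 = -427/1235762 - 1194169/210 = -368927190362/64877505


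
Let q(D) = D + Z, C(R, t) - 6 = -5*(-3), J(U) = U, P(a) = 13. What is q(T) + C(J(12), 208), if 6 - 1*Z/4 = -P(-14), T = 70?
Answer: 167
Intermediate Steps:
C(R, t) = 21 (C(R, t) = 6 - 5*(-3) = 6 + 15 = 21)
Z = 76 (Z = 24 - (-4)*13 = 24 - 4*(-13) = 24 + 52 = 76)
q(D) = 76 + D (q(D) = D + 76 = 76 + D)
q(T) + C(J(12), 208) = (76 + 70) + 21 = 146 + 21 = 167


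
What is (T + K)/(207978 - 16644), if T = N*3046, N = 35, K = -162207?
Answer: -55597/191334 ≈ -0.29058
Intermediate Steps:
T = 106610 (T = 35*3046 = 106610)
(T + K)/(207978 - 16644) = (106610 - 162207)/(207978 - 16644) = -55597/191334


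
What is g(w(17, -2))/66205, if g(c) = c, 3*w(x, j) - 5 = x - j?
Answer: 8/66205 ≈ 0.00012084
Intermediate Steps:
w(x, j) = 5/3 - j/3 + x/3 (w(x, j) = 5/3 + (x - j)/3 = 5/3 + (-j/3 + x/3) = 5/3 - j/3 + x/3)
g(w(17, -2))/66205 = (5/3 - 1/3*(-2) + (1/3)*17)/66205 = (5/3 + 2/3 + 17/3)*(1/66205) = 8*(1/66205) = 8/66205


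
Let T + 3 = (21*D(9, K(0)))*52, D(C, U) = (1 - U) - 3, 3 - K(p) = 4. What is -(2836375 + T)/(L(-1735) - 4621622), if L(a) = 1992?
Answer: 283528/461963 ≈ 0.61375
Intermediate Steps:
K(p) = -1 (K(p) = 3 - 1*4 = 3 - 4 = -1)
D(C, U) = -2 - U
T = -1095 (T = -3 + (21*(-2 - 1*(-1)))*52 = -3 + (21*(-2 + 1))*52 = -3 + (21*(-1))*52 = -3 - 21*52 = -3 - 1092 = -1095)
-(2836375 + T)/(L(-1735) - 4621622) = -(2836375 - 1095)/(1992 - 4621622) = -2835280/(-4619630) = -2835280*(-1)/4619630 = -1*(-283528/461963) = 283528/461963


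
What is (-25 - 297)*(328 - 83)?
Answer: -78890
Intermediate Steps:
(-25 - 297)*(328 - 83) = -322*245 = -78890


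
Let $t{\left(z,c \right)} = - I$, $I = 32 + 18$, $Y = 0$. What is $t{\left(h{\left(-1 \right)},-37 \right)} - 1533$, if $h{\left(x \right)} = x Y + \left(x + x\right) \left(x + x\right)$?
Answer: $-1583$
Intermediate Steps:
$I = 50$
$h{\left(x \right)} = 4 x^{2}$ ($h{\left(x \right)} = x 0 + \left(x + x\right) \left(x + x\right) = 0 + 2 x 2 x = 0 + 4 x^{2} = 4 x^{2}$)
$t{\left(z,c \right)} = -50$ ($t{\left(z,c \right)} = \left(-1\right) 50 = -50$)
$t{\left(h{\left(-1 \right)},-37 \right)} - 1533 = -50 - 1533 = -1583$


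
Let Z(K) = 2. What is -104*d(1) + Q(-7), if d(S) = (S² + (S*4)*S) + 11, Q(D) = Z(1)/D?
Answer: -11650/7 ≈ -1664.3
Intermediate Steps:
Q(D) = 2/D
d(S) = 11 + 5*S² (d(S) = (S² + (4*S)*S) + 11 = (S² + 4*S²) + 11 = 5*S² + 11 = 11 + 5*S²)
-104*d(1) + Q(-7) = -104*(11 + 5*1²) + 2/(-7) = -104*(11 + 5*1) + 2*(-⅐) = -104*(11 + 5) - 2/7 = -104*16 - 2/7 = -1664 - 2/7 = -11650/7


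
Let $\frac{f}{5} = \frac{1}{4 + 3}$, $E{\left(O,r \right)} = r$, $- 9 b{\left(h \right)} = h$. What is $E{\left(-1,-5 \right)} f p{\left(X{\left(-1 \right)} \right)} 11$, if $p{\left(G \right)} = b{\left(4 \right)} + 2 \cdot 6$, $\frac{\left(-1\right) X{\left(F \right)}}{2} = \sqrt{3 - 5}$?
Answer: $- \frac{28600}{63} \approx -453.97$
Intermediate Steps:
$b{\left(h \right)} = - \frac{h}{9}$
$X{\left(F \right)} = - 2 i \sqrt{2}$ ($X{\left(F \right)} = - 2 \sqrt{3 - 5} = - 2 \sqrt{-2} = - 2 i \sqrt{2}$)
$p{\left(G \right)} = \frac{104}{9}$ ($p{\left(G \right)} = \left(- \frac{1}{9}\right) 4 + 2 \cdot 6 = - \frac{4}{9} + 12 = \frac{104}{9}$)
$f = \frac{5}{7}$ ($f = \frac{5}{4 + 3} = \frac{5}{7} \approx 0.71429$)
$E{\left(-1,-5 \right)} f p{\left(X{\left(-1 \right)} \right)} 11 = - 5 \cdot \frac{5}{7} \cdot \frac{104}{9} \cdot 11 = \left(-5\right) \frac{520}{63} \cdot 11 = \left(- \frac{2600}{63}\right) 11 = - \frac{28600}{63}$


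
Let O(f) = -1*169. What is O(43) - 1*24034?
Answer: -24203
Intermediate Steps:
O(f) = -169
O(43) - 1*24034 = -169 - 1*24034 = -169 - 24034 = -24203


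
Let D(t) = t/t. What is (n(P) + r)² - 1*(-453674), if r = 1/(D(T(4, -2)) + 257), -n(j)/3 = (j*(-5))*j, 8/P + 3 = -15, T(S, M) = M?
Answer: 2446114305337/5391684 ≈ 4.5368e+5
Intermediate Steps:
P = -4/9 (P = 8/(-3 - 15) = 8/(-18) = 8*(-1/18) = -4/9 ≈ -0.44444)
D(t) = 1
n(j) = 15*j² (n(j) = -3*j*(-5)*j = -3*(-5*j)*j = -(-15)*j² = 15*j²)
r = 1/258 (r = 1/(1 + 257) = 1/258 ≈ 0.0038760)
(n(P) + r)² - 1*(-453674) = (15*(-4/9)² + 1/258)² - 1*(-453674) = (15*(16/81) + 1/258)² + 453674 = (80/27 + 1/258)² + 453674 = (6889/2322)² + 453674 = 47458321/5391684 + 453674 = 2446114305337/5391684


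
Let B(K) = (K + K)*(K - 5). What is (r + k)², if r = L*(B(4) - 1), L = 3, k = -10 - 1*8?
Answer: 2025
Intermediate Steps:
B(K) = 2*K*(-5 + K) (B(K) = (2*K)*(-5 + K) = 2*K*(-5 + K))
k = -18 (k = -10 - 8 = -18)
r = -27 (r = 3*(2*4*(-5 + 4) - 1) = 3*(2*4*(-1) - 1) = 3*(-8 - 1) = 3*(-9) = -27)
(r + k)² = (-27 - 18)² = (-45)² = 2025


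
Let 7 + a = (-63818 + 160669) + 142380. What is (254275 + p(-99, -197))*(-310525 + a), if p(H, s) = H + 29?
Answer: -18125070705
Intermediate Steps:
p(H, s) = 29 + H
a = 239224 (a = -7 + ((-63818 + 160669) + 142380) = -7 + (96851 + 142380) = -7 + 239231 = 239224)
(254275 + p(-99, -197))*(-310525 + a) = (254275 + (29 - 99))*(-310525 + 239224) = (254275 - 70)*(-71301) = 254205*(-71301) = -18125070705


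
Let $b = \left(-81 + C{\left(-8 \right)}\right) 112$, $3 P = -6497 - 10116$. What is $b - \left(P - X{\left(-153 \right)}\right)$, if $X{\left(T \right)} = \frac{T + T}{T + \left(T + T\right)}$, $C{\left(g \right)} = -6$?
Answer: $- \frac{12617}{3} \approx -4205.7$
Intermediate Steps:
$P = - \frac{16613}{3}$ ($P = \frac{-6497 - 10116}{3} = \frac{1}{3} \left(-16613\right) = - \frac{16613}{3} \approx -5537.7$)
$X{\left(T \right)} = \frac{2}{3}$ ($X{\left(T \right)} = \frac{2 T}{T + 2 T} = \frac{2 T}{3 T} = 2 T \frac{1}{3 T} = \frac{2}{3}$)
$b = -9744$ ($b = \left(-81 - 6\right) 112 = \left(-87\right) 112 = -9744$)
$b - \left(P - X{\left(-153 \right)}\right) = -9744 + \left(\frac{2}{3} - - \frac{16613}{3}\right) = -9744 + \left(\frac{2}{3} + \frac{16613}{3}\right) = -9744 + \frac{16615}{3} = - \frac{12617}{3}$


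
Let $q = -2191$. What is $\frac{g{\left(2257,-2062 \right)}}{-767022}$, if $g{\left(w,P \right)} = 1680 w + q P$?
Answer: $- \frac{4154801}{383511} \approx -10.834$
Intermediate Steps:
$g{\left(w,P \right)} = - 2191 P + 1680 w$ ($g{\left(w,P \right)} = 1680 w - 2191 P = - 2191 P + 1680 w$)
$\frac{g{\left(2257,-2062 \right)}}{-767022} = \frac{\left(-2191\right) \left(-2062\right) + 1680 \cdot 2257}{-767022} = \left(4517842 + 3791760\right) \left(- \frac{1}{767022}\right) = 8309602 \left(- \frac{1}{767022}\right) = - \frac{4154801}{383511}$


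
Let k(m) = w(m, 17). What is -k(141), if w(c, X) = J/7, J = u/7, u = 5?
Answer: -5/49 ≈ -0.10204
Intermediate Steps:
J = 5/7 ≈ 0.71429
w(c, X) = 5/49 (w(c, X) = (5/7)/7 = (5/7)*(⅐) = 5/49)
k(m) = 5/49
-k(141) = -1*5/49 = -5/49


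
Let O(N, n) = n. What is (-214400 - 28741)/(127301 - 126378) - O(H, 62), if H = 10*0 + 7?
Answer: -300367/923 ≈ -325.42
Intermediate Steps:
H = 7 (H = 0 + 7 = 7)
(-214400 - 28741)/(127301 - 126378) - O(H, 62) = (-214400 - 28741)/(127301 - 126378) - 1*62 = -243141/923 - 62 = -300367/923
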